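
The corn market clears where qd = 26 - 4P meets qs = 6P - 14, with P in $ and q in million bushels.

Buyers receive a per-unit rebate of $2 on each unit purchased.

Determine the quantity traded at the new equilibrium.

14.8

Original equilibrium: 26 - 4P = 6P - 14 gives 40 = 10P, so P = 4 and q = 10.
Since buyers' out-of-pocket price is the market price minus the rebate, the effective demand curve becomes qd = 34 - 4P.
Equate the new curves: 34 - 4P = 6P - 14, giving 48 = 10P, P = 4.8, q = 14.8.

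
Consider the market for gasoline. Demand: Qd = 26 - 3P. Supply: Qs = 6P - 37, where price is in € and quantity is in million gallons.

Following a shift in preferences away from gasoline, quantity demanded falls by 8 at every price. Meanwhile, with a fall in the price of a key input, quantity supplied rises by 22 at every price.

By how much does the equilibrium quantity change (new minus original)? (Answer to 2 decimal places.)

Solve the original market: 26 - 3P = 6P - 37, hence P = 7 and Q = 5.
The new curves are Qd = 18 - 3P (demand) and Qs = 6P - 15 (supply).
Clearing the new market: 18 - 3P = 6P - 15, so P = 11/3 ≈ 3.6667 and Q = 7.
ΔQ = 7 − 5 = +2.00.

+2.00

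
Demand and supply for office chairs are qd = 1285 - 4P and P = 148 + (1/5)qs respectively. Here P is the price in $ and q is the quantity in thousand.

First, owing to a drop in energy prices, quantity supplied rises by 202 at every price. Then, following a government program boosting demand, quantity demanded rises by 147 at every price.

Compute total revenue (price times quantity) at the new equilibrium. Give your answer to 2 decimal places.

Before the shock: 1285 - 4P = 5P - 740 ⇒ 2025 = 9P ⇒ P = 225, q = 385.
The shock moves the curves to qd = 1432 - 4P and qs = 5P - 538.
Setting them equal: 1432 - 4P = 5P - 538 → 1970 = 9P, so P = 1970/9 ≈ 218.8889 and q = 5008/9 ≈ 556.4444.
New expenditure = 218.8889 × 556.4444 = 121799.51.

121799.51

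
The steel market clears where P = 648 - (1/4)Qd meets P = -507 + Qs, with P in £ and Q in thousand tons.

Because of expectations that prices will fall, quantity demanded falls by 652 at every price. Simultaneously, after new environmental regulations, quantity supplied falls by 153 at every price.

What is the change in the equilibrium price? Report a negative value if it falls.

Original equilibrium: 2592 - 4P = P + 507 gives 2085 = 5P, so P = 417 and Q = 924.
After the shift, demand is Qd = 1940 - 4P and supply is Qs = P + 354.
Equate the new curves: 1940 - 4P = P + 354, giving 1586 = 5P, P = 317.2, Q = 671.2.
ΔP = 317.2 − 417 = -99.8.

-99.8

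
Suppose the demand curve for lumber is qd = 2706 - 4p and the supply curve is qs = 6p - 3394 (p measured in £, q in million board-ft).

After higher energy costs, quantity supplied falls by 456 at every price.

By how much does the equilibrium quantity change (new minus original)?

-182.4

Initially, 2706 - 4p = 6p - 3394, so 6100 = 10p and p = 610, q = 266.
After the shift, demand is qd = 2706 - 4p and supply is qs = 6p - 3850.
Equate the new curves: 2706 - 4p = 6p - 3850, giving 6556 = 10p, p = 655.6, q = 83.6.
Δq = 83.6 − 266 = -182.4.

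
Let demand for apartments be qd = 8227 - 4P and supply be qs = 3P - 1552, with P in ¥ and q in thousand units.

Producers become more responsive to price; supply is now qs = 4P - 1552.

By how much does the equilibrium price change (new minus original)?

-174.625

Initially, 8227 - 4P = 3P - 1552, so 9779 = 7P and P = 1397, q = 2639.
With the change applied: demand qd = 8227 - 4P, supply qs = 4P - 1552.
New equilibrium: 8227 - 4P = 4P - 1552 ⇒ 9779 = 8P ⇒ P = 1222.375, q = 3337.5.
ΔP = 1222.375 − 1397 = -174.625.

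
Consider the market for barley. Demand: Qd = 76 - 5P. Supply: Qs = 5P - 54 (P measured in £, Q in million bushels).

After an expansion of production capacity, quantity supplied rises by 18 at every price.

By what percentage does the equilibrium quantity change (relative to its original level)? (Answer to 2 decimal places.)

+81.82

Solve the original market: 76 - 5P = 5P - 54, hence P = 13 and Q = 11.
With the change applied: demand Qd = 76 - 5P, supply Qs = 5P - 36.
Setting them equal: 76 - 5P = 5P - 36 → 112 = 10P, so P = 11.2 and Q = 20.
%ΔQ = (20 − 11) / 11 × 100 = +81.82%.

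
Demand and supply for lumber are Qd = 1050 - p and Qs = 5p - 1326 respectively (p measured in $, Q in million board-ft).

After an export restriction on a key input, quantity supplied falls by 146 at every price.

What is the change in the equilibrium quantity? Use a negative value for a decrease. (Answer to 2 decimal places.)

Solve the original market: 1050 - p = 5p - 1326, hence p = 396 and Q = 654.
After the shift, demand is Qd = 1050 - p and supply is Qs = 5p - 1472.
Equate the new curves: 1050 - p = 5p - 1472, giving 2522 = 6p, p = 1261/3 ≈ 420.3333, Q = 1889/3 ≈ 629.6667.
ΔQ = 629.6667 − 654 = -24.33.

-24.33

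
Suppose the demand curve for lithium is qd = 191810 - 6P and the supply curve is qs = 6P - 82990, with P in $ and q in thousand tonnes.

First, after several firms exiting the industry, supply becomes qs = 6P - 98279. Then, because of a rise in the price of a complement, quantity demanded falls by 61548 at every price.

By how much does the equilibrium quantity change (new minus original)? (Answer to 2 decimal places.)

-38418.50

Initially, 191810 - 6P = 6P - 82990, so 274800 = 12P and P = 22900, q = 54410.
With the change applied: demand qd = 130262 - 6P, supply qs = 6P - 98279.
Clearing the new market: 130262 - 6P = 6P - 98279, so P = 228541/12 ≈ 19045.0833 and q = 15991.5.
Δq = 15991.5 − 54410 = -38418.50.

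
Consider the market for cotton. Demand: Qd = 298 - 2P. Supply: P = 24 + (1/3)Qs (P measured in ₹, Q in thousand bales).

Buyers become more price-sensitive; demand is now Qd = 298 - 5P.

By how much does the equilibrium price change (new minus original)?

-27.75

Initially, 298 - 2P = 3P - 72, so 370 = 5P and P = 74, Q = 150.
After the shift, demand is Qd = 298 - 5P and supply is Qs = 3P - 72.
Equate the new curves: 298 - 5P = 3P - 72, giving 370 = 8P, P = 46.25, Q = 66.75.
ΔP = 46.25 − 74 = -27.75.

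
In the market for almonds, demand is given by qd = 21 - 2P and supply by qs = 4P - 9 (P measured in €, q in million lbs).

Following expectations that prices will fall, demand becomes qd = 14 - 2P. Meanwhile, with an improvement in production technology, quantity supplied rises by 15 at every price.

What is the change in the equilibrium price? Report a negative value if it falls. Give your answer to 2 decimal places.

Before the shock: 21 - 2P = 4P - 9 ⇒ 30 = 6P ⇒ P = 5, q = 11.
After the shift, demand is qd = 14 - 2P and supply is qs = 4P + 6.
New equilibrium: 14 - 2P = 4P + 6 ⇒ 8 = 6P ⇒ P = 4/3 ≈ 1.3333, q = 34/3 ≈ 11.3333.
ΔP = 1.3333 − 5 = -3.67.

-3.67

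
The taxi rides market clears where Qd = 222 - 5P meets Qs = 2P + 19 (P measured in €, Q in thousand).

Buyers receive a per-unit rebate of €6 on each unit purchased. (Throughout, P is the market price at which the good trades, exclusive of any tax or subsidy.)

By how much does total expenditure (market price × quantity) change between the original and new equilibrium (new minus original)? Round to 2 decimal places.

Before the shock: 222 - 5P = 2P + 19 ⇒ 203 = 7P ⇒ P = 29, Q = 77.
Since buyers' out-of-pocket price is the market price minus the rebate, the effective demand curve becomes Qd = 252 - 5P.
Clearing the new market: 252 - 5P = 2P + 19, so P = 233/7 ≈ 33.2857 and Q = 599/7 ≈ 85.5714.
Expenditure moves from 29×77 = 2233 to 33.2857×85.5714 = 2848.3061; change = +615.31.

+615.31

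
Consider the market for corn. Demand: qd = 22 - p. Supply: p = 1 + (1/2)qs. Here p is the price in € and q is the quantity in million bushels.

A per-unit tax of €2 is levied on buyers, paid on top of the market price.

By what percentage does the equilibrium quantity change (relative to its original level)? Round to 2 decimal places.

Before the shock: 22 - p = 2p - 2 ⇒ 24 = 3p ⇒ p = 8, q = 14.
Since buyers pay the price plus the tax, the effective demand curve becomes qd = 20 - p.
New equilibrium: 20 - p = 2p - 2 ⇒ 22 = 3p ⇒ p = 22/3 ≈ 7.3333, q = 38/3 ≈ 12.6667.
%Δq = (12.6667 − 14) / 14 × 100 = -9.52%.

-9.52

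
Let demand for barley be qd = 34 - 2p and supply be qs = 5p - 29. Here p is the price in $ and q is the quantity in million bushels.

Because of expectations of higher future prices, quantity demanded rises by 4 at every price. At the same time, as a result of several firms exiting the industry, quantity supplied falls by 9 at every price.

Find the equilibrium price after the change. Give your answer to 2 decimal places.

10.86

Before the shock: 34 - 2p = 5p - 29 ⇒ 63 = 7p ⇒ p = 9, q = 16.
With the change applied: demand qd = 38 - 2p, supply qs = 5p - 38.
Equate the new curves: 38 - 2p = 5p - 38, giving 76 = 7p, p = 76/7 ≈ 10.8571, q = 114/7 ≈ 16.2857.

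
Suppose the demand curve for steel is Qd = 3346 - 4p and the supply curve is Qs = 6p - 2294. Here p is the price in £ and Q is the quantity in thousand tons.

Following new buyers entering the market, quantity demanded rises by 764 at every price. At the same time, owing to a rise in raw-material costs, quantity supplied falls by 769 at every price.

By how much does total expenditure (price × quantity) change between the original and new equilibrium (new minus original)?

+275265.84

Original equilibrium: 3346 - 4p = 6p - 2294 gives 5640 = 10p, so p = 564 and Q = 1090.
The new curves are Qd = 4110 - 4p (demand) and Qs = 6p - 3063 (supply).
Setting them equal: 4110 - 4p = 6p - 3063 → 7173 = 10p, so p = 717.3 and Q = 1240.8.
Expenditure moves from 564×1090 = 614760 to 717.3×1240.8 = 890025.84; change = +275265.84.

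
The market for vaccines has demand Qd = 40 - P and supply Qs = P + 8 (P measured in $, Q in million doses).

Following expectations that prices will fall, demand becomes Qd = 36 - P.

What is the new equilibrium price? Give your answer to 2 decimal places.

Solve the original market: 40 - P = P + 8, hence P = 16 and Q = 24.
After the shift, demand is Qd = 36 - P and supply is Qs = P + 8.
Equate the new curves: 36 - P = P + 8, giving 28 = 2P, P = 14, Q = 22.

14.00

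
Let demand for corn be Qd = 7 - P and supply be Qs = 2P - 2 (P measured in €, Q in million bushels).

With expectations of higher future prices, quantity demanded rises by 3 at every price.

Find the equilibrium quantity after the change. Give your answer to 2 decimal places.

Before the shock: 7 - P = 2P - 2 ⇒ 9 = 3P ⇒ P = 3, Q = 4.
The new curves are Qd = 10 - P (demand) and Qs = 2P - 2 (supply).
Clearing the new market: 10 - P = 2P - 2, so P = 4 and Q = 6.

6.00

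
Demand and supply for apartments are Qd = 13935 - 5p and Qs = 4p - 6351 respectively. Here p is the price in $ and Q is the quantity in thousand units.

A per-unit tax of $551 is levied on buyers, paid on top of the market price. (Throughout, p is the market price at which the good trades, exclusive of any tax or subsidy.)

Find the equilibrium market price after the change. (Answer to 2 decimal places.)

Solve the original market: 13935 - 5p = 4p - 6351, hence p = 2254 and Q = 2665.
Since buyers pay the price plus the tax, the effective demand curve becomes Qd = 11180 - 5p.
Equate the new curves: 11180 - 5p = 4p - 6351, giving 17531 = 9p, p = 17531/9 ≈ 1947.8889, Q = 12965/9 ≈ 1440.5556.

1947.89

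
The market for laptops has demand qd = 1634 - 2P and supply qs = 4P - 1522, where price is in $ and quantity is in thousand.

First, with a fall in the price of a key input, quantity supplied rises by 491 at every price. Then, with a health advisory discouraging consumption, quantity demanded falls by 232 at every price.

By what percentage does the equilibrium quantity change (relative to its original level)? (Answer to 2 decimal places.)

Before the shock: 1634 - 2P = 4P - 1522 ⇒ 3156 = 6P ⇒ P = 526, q = 582.
The new curves are qd = 1402 - 2P (demand) and qs = 4P - 1031 (supply).
Equate the new curves: 1402 - 2P = 4P - 1031, giving 2433 = 6P, P = 405.5, q = 591.
%Δq = (591 − 582) / 582 × 100 = +1.55%.

+1.55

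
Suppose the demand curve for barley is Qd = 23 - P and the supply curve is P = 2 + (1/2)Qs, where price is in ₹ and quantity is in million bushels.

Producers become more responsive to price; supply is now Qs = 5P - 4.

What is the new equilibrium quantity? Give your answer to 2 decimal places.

18.50

Solve the original market: 23 - P = 2P - 4, hence P = 9 and Q = 14.
The shock moves the curves to Qd = 23 - P and Qs = 5P - 4.
New equilibrium: 23 - P = 5P - 4 ⇒ 27 = 6P ⇒ P = 4.5, Q = 18.5.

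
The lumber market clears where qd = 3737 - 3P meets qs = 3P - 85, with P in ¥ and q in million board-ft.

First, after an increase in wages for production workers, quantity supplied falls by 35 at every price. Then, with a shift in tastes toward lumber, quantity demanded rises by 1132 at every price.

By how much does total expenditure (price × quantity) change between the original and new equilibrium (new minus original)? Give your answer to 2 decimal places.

+811234.75

Before the shock: 3737 - 3P = 3P - 85 ⇒ 3822 = 6P ⇒ P = 637, q = 1826.
With the change applied: demand qd = 4869 - 3P, supply qs = 3P - 120.
Clearing the new market: 4869 - 3P = 3P - 120, so P = 831.5 and q = 2374.5.
Expenditure moves from 637×1826 = 1163162 to 831.5×2374.5 = 1974396.75; change = +811234.75.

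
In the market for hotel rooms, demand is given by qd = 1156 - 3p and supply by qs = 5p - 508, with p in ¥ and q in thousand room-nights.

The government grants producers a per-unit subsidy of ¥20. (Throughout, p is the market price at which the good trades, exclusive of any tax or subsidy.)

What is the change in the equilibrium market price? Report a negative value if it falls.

Solve the original market: 1156 - 3p = 5p - 508, hence p = 208 and q = 532.
Since sellers receive the price plus the subsidy, the effective supply curve becomes qs = 5p - 408.
New equilibrium: 1156 - 3p = 5p - 408 ⇒ 1564 = 8p ⇒ p = 195.5, q = 569.5.
Δp = 195.5 − 208 = -12.5.

-12.5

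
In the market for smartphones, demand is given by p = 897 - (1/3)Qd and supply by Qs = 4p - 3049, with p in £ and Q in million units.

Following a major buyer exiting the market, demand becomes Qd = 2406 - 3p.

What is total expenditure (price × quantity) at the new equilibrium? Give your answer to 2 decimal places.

53102.76

Before the shock: 2691 - 3p = 4p - 3049 ⇒ 5740 = 7p ⇒ p = 820, Q = 231.
After the shift, demand is Qd = 2406 - 3p and supply is Qs = 4p - 3049.
Setting them equal: 2406 - 3p = 4p - 3049 → 5455 = 7p, so p = 5455/7 ≈ 779.2857 and Q = 477/7 ≈ 68.1429.
New expenditure = 779.2857 × 68.1429 = 53102.76.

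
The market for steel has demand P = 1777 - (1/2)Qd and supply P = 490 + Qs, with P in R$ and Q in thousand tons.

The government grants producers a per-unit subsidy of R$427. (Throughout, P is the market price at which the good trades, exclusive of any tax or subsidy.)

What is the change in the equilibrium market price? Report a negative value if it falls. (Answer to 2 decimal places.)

Initially, 3554 - 2P = P - 490, so 4044 = 3P and P = 1348, Q = 858.
Since sellers receive the price plus the subsidy, the effective supply curve becomes Qs = P - 63.
Setting them equal: 3554 - 2P = P - 63 → 3617 = 3P, so P = 3617/3 ≈ 1205.6667 and Q = 3428/3 ≈ 1142.6667.
ΔP = 1205.6667 − 1348 = -142.33.

-142.33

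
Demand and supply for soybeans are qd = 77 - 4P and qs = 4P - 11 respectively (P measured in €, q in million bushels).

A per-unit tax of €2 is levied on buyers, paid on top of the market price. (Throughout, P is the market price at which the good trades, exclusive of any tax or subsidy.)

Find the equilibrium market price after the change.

Solve the original market: 77 - 4P = 4P - 11, hence P = 11 and q = 33.
Since buyers pay the price plus the tax, the effective demand curve becomes qd = 69 - 4P.
New equilibrium: 69 - 4P = 4P - 11 ⇒ 80 = 8P ⇒ P = 10, q = 29.

10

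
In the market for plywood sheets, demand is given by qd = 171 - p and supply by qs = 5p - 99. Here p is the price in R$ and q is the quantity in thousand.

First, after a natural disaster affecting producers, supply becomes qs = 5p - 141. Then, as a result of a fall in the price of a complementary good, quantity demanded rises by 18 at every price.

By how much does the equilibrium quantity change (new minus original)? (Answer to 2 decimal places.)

+8.00

Before the shock: 171 - p = 5p - 99 ⇒ 270 = 6p ⇒ p = 45, q = 126.
The new curves are qd = 189 - p (demand) and qs = 5p - 141 (supply).
Clearing the new market: 189 - p = 5p - 141, so p = 55 and q = 134.
Δq = 134 − 126 = +8.00.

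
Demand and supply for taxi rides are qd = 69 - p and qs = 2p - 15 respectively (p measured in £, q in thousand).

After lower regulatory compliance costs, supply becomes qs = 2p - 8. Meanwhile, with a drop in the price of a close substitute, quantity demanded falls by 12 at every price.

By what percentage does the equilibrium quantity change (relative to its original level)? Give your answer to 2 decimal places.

Original equilibrium: 69 - p = 2p - 15 gives 84 = 3p, so p = 28 and q = 41.
After the shift, demand is qd = 57 - p and supply is qs = 2p - 8.
Clearing the new market: 57 - p = 2p - 8, so p = 65/3 ≈ 21.6667 and q = 106/3 ≈ 35.3333.
%Δq = (35.3333 − 41) / 41 × 100 = -13.82%.

-13.82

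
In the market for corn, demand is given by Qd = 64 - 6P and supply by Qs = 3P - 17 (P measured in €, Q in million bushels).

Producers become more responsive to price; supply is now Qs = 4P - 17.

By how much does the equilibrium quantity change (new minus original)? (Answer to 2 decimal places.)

+5.40

Initially, 64 - 6P = 3P - 17, so 81 = 9P and P = 9, Q = 10.
After the shift, demand is Qd = 64 - 6P and supply is Qs = 4P - 17.
Setting them equal: 64 - 6P = 4P - 17 → 81 = 10P, so P = 8.1 and Q = 15.4.
ΔQ = 15.4 − 10 = +5.40.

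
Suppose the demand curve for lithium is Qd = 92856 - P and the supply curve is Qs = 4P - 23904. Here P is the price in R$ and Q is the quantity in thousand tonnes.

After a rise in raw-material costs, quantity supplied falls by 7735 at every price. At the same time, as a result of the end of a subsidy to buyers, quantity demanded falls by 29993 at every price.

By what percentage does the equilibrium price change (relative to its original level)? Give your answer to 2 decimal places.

Initially, 92856 - P = 4P - 23904, so 116760 = 5P and P = 23352, Q = 69504.
The new curves are Qd = 62863 - P (demand) and Qs = 4P - 31639 (supply).
Setting them equal: 62863 - P = 4P - 31639 → 94502 = 5P, so P = 18900.4 and Q = 43962.6.
%ΔP = (18900.4 − 23352) / 23352 × 100 = -19.06%.

-19.06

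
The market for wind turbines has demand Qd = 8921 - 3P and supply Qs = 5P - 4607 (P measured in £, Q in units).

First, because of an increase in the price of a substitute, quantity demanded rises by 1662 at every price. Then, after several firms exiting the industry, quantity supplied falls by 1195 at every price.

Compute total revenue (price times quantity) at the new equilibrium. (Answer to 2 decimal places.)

9090858.83

Before the shock: 8921 - 3P = 5P - 4607 ⇒ 13528 = 8P ⇒ P = 1691, Q = 3848.
After the shift, demand is Qd = 10583 - 3P and supply is Qs = 5P - 5802.
Setting them equal: 10583 - 3P = 5P - 5802 → 16385 = 8P, so P = 2048.125 and Q = 4438.625.
New expenditure = 2048.125 × 4438.625 = 9090858.83.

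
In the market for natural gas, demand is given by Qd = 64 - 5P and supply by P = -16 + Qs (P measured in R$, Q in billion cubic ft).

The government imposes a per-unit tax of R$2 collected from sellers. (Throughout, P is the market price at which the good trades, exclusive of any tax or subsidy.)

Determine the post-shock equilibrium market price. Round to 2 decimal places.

Initially, 64 - 5P = P + 16, so 48 = 6P and P = 8, Q = 24.
Since sellers keep the price net of the tax, the effective supply curve becomes Qs = P + 14.
Setting them equal: 64 - 5P = P + 14 → 50 = 6P, so P = 25/3 ≈ 8.3333 and Q = 67/3 ≈ 22.3333.

8.33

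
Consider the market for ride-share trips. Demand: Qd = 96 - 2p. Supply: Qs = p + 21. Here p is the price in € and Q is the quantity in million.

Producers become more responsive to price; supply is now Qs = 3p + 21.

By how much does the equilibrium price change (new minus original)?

Original equilibrium: 96 - 2p = p + 21 gives 75 = 3p, so p = 25 and Q = 46.
With the change applied: demand Qd = 96 - 2p, supply Qs = 3p + 21.
New equilibrium: 96 - 2p = 3p + 21 ⇒ 75 = 5p ⇒ p = 15, Q = 66.
Δp = 15 − 25 = -10.

-10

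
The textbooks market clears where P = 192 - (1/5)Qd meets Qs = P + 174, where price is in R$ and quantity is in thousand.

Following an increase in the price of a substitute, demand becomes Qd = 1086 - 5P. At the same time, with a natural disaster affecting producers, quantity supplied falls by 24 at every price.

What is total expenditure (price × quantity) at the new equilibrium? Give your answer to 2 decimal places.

Original equilibrium: 960 - 5P = P + 174 gives 786 = 6P, so P = 131 and Q = 305.
After the shift, demand is Qd = 1086 - 5P and supply is Qs = P + 150.
New equilibrium: 1086 - 5P = P + 150 ⇒ 936 = 6P ⇒ P = 156, Q = 306.
New expenditure = 156 × 306 = 47736.00.

47736.00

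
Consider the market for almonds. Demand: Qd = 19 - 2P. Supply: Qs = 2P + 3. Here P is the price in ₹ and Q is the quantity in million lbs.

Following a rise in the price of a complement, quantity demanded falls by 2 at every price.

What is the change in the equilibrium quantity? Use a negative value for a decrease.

-1

Original equilibrium: 19 - 2P = 2P + 3 gives 16 = 4P, so P = 4 and Q = 11.
After the shift, demand is Qd = 17 - 2P and supply is Qs = 2P + 3.
New equilibrium: 17 - 2P = 2P + 3 ⇒ 14 = 4P ⇒ P = 3.5, Q = 10.
ΔQ = 10 − 11 = -1.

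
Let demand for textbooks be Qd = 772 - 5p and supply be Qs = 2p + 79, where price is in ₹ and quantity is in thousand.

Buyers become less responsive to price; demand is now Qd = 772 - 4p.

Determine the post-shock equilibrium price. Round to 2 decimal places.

115.50

Before the shock: 772 - 5p = 2p + 79 ⇒ 693 = 7p ⇒ p = 99, Q = 277.
The new curves are Qd = 772 - 4p (demand) and Qs = 2p + 79 (supply).
New equilibrium: 772 - 4p = 2p + 79 ⇒ 693 = 6p ⇒ p = 115.5, Q = 310.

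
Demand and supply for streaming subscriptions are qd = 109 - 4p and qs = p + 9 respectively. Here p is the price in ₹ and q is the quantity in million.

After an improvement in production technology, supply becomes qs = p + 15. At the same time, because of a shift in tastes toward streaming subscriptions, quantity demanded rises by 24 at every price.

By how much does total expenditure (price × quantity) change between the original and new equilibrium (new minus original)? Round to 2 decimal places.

+330.96

Solve the original market: 109 - 4p = p + 9, hence p = 20 and q = 29.
With the change applied: demand qd = 133 - 4p, supply qs = p + 15.
Setting them equal: 133 - 4p = p + 15 → 118 = 5p, so p = 23.6 and q = 38.6.
Expenditure moves from 20×29 = 580 to 23.6×38.6 = 910.96; change = +330.96.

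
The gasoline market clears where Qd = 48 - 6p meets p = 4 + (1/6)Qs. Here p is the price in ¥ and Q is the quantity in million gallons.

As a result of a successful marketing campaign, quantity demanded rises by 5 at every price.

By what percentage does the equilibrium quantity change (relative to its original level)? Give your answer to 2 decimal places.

+20.83

Initially, 48 - 6p = 6p - 24, so 72 = 12p and p = 6, Q = 12.
With the change applied: demand Qd = 53 - 6p, supply Qs = 6p - 24.
Equate the new curves: 53 - 6p = 6p - 24, giving 77 = 12p, p = 77/12 ≈ 6.4167, Q = 14.5.
%ΔQ = (14.5 − 12) / 12 × 100 = +20.83%.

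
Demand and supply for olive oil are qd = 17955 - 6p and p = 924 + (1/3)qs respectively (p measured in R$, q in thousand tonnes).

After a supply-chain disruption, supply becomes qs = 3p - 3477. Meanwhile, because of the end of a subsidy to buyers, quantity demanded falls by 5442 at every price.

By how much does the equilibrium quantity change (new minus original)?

-2284

Solve the original market: 17955 - 6p = 3p - 2772, hence p = 2303 and q = 4137.
After the shift, demand is qd = 12513 - 6p and supply is qs = 3p - 3477.
Setting them equal: 12513 - 6p = 3p - 3477 → 15990 = 9p, so p = 5330/3 ≈ 1776.6667 and q = 1853.
Δq = 1853 − 4137 = -2284.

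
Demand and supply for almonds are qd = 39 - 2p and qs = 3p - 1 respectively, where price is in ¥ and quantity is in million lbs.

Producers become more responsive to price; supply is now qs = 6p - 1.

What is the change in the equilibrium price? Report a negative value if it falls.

Before the shock: 39 - 2p = 3p - 1 ⇒ 40 = 5p ⇒ p = 8, q = 23.
After the shift, demand is qd = 39 - 2p and supply is qs = 6p - 1.
Equate the new curves: 39 - 2p = 6p - 1, giving 40 = 8p, p = 5, q = 29.
Δp = 5 − 8 = -3.

-3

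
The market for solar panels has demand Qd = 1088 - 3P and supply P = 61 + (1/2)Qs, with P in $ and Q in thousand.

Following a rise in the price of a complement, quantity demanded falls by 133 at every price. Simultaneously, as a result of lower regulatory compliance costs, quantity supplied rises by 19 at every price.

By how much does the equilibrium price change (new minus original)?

-30.4

Solve the original market: 1088 - 3P = 2P - 122, hence P = 242 and Q = 362.
With the change applied: demand Qd = 955 - 3P, supply Qs = 2P - 103.
Equate the new curves: 955 - 3P = 2P - 103, giving 1058 = 5P, P = 211.6, Q = 320.2.
ΔP = 211.6 − 242 = -30.4.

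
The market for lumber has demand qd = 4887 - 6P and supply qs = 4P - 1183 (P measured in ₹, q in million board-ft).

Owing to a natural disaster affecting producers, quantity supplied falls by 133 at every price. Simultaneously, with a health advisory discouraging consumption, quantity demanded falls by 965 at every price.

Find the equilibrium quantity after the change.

779.2

Initially, 4887 - 6P = 4P - 1183, so 6070 = 10P and P = 607, q = 1245.
The new curves are qd = 3922 - 6P (demand) and qs = 4P - 1316 (supply).
Clearing the new market: 3922 - 6P = 4P - 1316, so P = 523.8 and q = 779.2.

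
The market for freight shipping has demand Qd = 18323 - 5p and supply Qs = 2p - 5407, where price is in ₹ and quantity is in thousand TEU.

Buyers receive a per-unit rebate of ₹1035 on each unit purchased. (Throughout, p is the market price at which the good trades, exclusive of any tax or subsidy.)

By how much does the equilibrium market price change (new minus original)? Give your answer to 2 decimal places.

Before the shock: 18323 - 5p = 2p - 5407 ⇒ 23730 = 7p ⇒ p = 3390, Q = 1373.
Since buyers' out-of-pocket price is the market price minus the rebate, the effective demand curve becomes Qd = 23498 - 5p.
Setting them equal: 23498 - 5p = 2p - 5407 → 28905 = 7p, so p = 28905/7 ≈ 4129.2857 and Q = 19961/7 ≈ 2851.5714.
Δp = 4129.2857 − 3390 = +739.29.

+739.29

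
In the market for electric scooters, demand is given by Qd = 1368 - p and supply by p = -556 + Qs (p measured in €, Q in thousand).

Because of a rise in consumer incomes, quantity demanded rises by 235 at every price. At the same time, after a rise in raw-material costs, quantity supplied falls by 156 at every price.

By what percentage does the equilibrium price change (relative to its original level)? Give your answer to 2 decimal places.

+48.15

Original equilibrium: 1368 - p = p + 556 gives 812 = 2p, so p = 406 and Q = 962.
The new curves are Qd = 1603 - p (demand) and Qs = p + 400 (supply).
New equilibrium: 1603 - p = p + 400 ⇒ 1203 = 2p ⇒ p = 601.5, Q = 1001.5.
%Δp = (601.5 − 406) / 406 × 100 = +48.15%.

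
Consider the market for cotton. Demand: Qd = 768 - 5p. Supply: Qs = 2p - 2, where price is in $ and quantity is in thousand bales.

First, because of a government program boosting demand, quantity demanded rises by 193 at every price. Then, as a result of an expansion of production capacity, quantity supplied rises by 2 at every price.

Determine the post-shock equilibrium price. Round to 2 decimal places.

Original equilibrium: 768 - 5p = 2p - 2 gives 770 = 7p, so p = 110 and Q = 218.
The shock moves the curves to Qd = 961 - 5p and Qs = 2p.
New equilibrium: 961 - 5p = 2p ⇒ 961 = 7p ⇒ p = 961/7 ≈ 137.2857, Q = 1922/7 ≈ 274.5714.

137.29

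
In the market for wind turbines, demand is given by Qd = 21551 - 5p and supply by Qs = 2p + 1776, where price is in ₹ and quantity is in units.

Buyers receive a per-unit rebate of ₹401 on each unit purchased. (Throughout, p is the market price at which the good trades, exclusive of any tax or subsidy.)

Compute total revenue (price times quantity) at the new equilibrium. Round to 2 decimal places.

Solve the original market: 21551 - 5p = 2p + 1776, hence p = 2825 and Q = 7426.
Since buyers' out-of-pocket price is the market price minus the rebate, the effective demand curve becomes Qd = 23556 - 5p.
Clearing the new market: 23556 - 5p = 2p + 1776, so p = 21780/7 ≈ 3111.4286 and Q = 55992/7 ≈ 7998.8571.
New expenditure = 3111.4286 × 7998.8571 = 24887872.65.

24887872.65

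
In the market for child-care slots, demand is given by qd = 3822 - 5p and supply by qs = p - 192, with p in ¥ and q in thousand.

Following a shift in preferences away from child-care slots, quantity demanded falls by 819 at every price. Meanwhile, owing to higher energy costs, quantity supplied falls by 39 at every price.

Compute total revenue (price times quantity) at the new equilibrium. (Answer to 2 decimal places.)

166012.00

Solve the original market: 3822 - 5p = p - 192, hence p = 669 and q = 477.
The shock moves the curves to qd = 3003 - 5p and qs = p - 231.
Equate the new curves: 3003 - 5p = p - 231, giving 3234 = 6p, p = 539, q = 308.
New expenditure = 539 × 308 = 166012.00.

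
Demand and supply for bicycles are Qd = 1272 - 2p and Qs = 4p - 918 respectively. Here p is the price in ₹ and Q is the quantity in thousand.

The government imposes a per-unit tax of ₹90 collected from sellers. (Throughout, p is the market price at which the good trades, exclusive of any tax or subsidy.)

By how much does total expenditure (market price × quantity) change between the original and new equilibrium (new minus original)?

-18480

Original equilibrium: 1272 - 2p = 4p - 918 gives 2190 = 6p, so p = 365 and Q = 542.
Since sellers keep the price net of the tax, the effective supply curve becomes Qs = 4p - 1278.
Clearing the new market: 1272 - 2p = 4p - 1278, so p = 425 and Q = 422.
Expenditure moves from 365×542 = 197830 to 425×422 = 179350; change = -18480.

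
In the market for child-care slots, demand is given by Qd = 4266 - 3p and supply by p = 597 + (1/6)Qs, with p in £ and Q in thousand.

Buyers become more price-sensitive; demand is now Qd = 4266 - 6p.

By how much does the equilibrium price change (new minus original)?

Initially, 4266 - 3p = 6p - 3582, so 7848 = 9p and p = 872, Q = 1650.
With the change applied: demand Qd = 4266 - 6p, supply Qs = 6p - 3582.
New equilibrium: 4266 - 6p = 6p - 3582 ⇒ 7848 = 12p ⇒ p = 654, Q = 342.
Δp = 654 − 872 = -218.

-218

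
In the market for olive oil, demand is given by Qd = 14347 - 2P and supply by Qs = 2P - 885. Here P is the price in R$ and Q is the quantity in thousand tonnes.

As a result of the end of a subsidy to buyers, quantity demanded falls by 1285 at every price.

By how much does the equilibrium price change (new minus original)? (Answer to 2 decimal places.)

Before the shock: 14347 - 2P = 2P - 885 ⇒ 15232 = 4P ⇒ P = 3808, Q = 6731.
The shock moves the curves to Qd = 13062 - 2P and Qs = 2P - 885.
Clearing the new market: 13062 - 2P = 2P - 885, so P = 3486.75 and Q = 6088.5.
ΔP = 3486.75 − 3808 = -321.25.

-321.25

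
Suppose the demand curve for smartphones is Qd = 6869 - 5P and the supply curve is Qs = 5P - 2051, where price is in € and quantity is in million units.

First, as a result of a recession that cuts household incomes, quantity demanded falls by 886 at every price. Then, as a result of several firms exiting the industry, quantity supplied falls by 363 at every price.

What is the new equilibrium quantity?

Original equilibrium: 6869 - 5P = 5P - 2051 gives 8920 = 10P, so P = 892 and Q = 2409.
The new curves are Qd = 5983 - 5P (demand) and Qs = 5P - 2414 (supply).
New equilibrium: 5983 - 5P = 5P - 2414 ⇒ 8397 = 10P ⇒ P = 839.7, Q = 1784.5.

1784.5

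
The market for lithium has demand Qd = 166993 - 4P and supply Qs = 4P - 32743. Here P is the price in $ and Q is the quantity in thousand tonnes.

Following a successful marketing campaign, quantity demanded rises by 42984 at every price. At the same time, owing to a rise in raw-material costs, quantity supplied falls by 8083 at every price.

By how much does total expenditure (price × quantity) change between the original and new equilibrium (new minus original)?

+975563765.8125

Before the shock: 166993 - 4P = 4P - 32743 ⇒ 199736 = 8P ⇒ P = 24967, Q = 67125.
The shock moves the curves to Qd = 209977 - 4P and Qs = 4P - 40826.
New equilibrium: 209977 - 4P = 4P - 40826 ⇒ 250803 = 8P ⇒ P = 31350.375, Q = 84575.5.
Expenditure moves from 24967×67125 = 1675909875 to 31350.375×84575.5 = 2651473640.8125; change = +975563765.8125.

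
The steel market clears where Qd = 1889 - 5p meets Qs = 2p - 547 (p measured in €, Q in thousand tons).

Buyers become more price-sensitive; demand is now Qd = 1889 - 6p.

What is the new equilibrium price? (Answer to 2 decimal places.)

304.50

Solve the original market: 1889 - 5p = 2p - 547, hence p = 348 and Q = 149.
After the shift, demand is Qd = 1889 - 6p and supply is Qs = 2p - 547.
New equilibrium: 1889 - 6p = 2p - 547 ⇒ 2436 = 8p ⇒ p = 304.5, Q = 62.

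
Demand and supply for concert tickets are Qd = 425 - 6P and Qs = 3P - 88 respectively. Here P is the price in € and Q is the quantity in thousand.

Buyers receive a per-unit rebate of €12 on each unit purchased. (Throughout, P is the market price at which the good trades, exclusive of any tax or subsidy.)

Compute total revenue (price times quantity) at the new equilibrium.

6955

Initially, 425 - 6P = 3P - 88, so 513 = 9P and P = 57, Q = 83.
Since buyers' out-of-pocket price is the market price minus the rebate, the effective demand curve becomes Qd = 497 - 6P.
Setting them equal: 497 - 6P = 3P - 88 → 585 = 9P, so P = 65 and Q = 107.
New expenditure = 65 × 107 = 6955.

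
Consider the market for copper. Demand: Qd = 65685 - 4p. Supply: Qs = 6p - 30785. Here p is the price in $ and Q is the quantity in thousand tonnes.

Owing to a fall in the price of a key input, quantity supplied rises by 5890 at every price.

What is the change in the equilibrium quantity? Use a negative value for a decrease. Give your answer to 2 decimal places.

Initially, 65685 - 4p = 6p - 30785, so 96470 = 10p and p = 9647, Q = 27097.
The shock moves the curves to Qd = 65685 - 4p and Qs = 6p - 24895.
Clearing the new market: 65685 - 4p = 6p - 24895, so p = 9058 and Q = 29453.
ΔQ = 29453 − 27097 = +2356.00.

+2356.00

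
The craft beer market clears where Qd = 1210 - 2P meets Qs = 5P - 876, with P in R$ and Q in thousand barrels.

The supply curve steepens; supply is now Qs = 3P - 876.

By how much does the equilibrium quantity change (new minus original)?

Before the shock: 1210 - 2P = 5P - 876 ⇒ 2086 = 7P ⇒ P = 298, Q = 614.
The new curves are Qd = 1210 - 2P (demand) and Qs = 3P - 876 (supply).
Clearing the new market: 1210 - 2P = 3P - 876, so P = 417.2 and Q = 375.6.
ΔQ = 375.6 − 614 = -238.4.

-238.4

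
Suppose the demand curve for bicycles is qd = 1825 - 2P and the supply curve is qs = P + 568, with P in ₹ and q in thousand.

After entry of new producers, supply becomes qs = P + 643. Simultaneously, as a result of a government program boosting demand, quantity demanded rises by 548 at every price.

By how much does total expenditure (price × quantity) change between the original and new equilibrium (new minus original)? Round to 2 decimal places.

Solve the original market: 1825 - 2P = P + 568, hence P = 419 and q = 987.
The new curves are qd = 2373 - 2P (demand) and qs = P + 643 (supply).
New equilibrium: 2373 - 2P = P + 643 ⇒ 1730 = 3P ⇒ P = 1730/3 ≈ 576.6667, q = 3659/3 ≈ 1219.6667.
Expenditure moves from 419×987 = 413553 to 576.6667×1219.6667 = 703341.1111; change = +289788.11.

+289788.11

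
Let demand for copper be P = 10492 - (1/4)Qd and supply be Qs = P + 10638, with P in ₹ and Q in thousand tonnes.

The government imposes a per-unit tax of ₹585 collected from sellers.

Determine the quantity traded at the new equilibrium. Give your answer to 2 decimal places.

Before the shock: 41968 - 4P = P + 10638 ⇒ 31330 = 5P ⇒ P = 6266, Q = 16904.
Since sellers keep the price net of the tax, the effective supply curve becomes Qs = P + 10053.
Equate the new curves: 41968 - 4P = P + 10053, giving 31915 = 5P, P = 6383, Q = 16436.

16436.00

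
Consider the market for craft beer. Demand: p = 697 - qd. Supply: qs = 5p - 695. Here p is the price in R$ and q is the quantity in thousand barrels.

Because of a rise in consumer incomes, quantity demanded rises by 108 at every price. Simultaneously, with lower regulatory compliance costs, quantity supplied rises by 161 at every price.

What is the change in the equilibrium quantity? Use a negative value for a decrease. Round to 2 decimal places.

+116.83

Solve the original market: 697 - p = 5p - 695, hence p = 232 and q = 465.
The shock moves the curves to qd = 805 - p and qs = 5p - 534.
Setting them equal: 805 - p = 5p - 534 → 1339 = 6p, so p = 1339/6 ≈ 223.1667 and q = 3491/6 ≈ 581.8333.
Δq = 581.8333 − 465 = +116.83.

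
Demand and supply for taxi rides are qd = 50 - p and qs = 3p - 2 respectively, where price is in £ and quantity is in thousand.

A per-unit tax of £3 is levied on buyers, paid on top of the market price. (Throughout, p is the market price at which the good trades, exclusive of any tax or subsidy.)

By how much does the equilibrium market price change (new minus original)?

Original equilibrium: 50 - p = 3p - 2 gives 52 = 4p, so p = 13 and q = 37.
Since buyers pay the price plus the tax, the effective demand curve becomes qd = 47 - p.
Equate the new curves: 47 - p = 3p - 2, giving 49 = 4p, p = 12.25, q = 34.75.
Δp = 12.25 − 13 = -0.75.

-0.75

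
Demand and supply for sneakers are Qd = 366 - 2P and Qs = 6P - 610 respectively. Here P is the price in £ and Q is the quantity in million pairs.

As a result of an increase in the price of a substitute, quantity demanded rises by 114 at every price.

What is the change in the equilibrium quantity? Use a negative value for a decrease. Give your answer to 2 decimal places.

Original equilibrium: 366 - 2P = 6P - 610 gives 976 = 8P, so P = 122 and Q = 122.
After the shift, demand is Qd = 480 - 2P and supply is Qs = 6P - 610.
New equilibrium: 480 - 2P = 6P - 610 ⇒ 1090 = 8P ⇒ P = 136.25, Q = 207.5.
ΔQ = 207.5 − 122 = +85.50.

+85.50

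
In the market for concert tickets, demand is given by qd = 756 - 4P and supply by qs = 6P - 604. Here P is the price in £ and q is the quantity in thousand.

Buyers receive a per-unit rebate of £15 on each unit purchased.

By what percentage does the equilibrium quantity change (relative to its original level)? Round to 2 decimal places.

+16.98

Before the shock: 756 - 4P = 6P - 604 ⇒ 1360 = 10P ⇒ P = 136, q = 212.
Since buyers' out-of-pocket price is the market price minus the rebate, the effective demand curve becomes qd = 816 - 4P.
Equate the new curves: 816 - 4P = 6P - 604, giving 1420 = 10P, P = 142, q = 248.
%Δq = (248 − 212) / 212 × 100 = +16.98%.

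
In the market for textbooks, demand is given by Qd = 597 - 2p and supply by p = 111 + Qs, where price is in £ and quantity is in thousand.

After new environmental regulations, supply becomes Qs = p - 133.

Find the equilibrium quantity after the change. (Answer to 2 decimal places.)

110.33

Before the shock: 597 - 2p = p - 111 ⇒ 708 = 3p ⇒ p = 236, Q = 125.
The shock moves the curves to Qd = 597 - 2p and Qs = p - 133.
Clearing the new market: 597 - 2p = p - 133, so p = 730/3 ≈ 243.3333 and Q = 331/3 ≈ 110.3333.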